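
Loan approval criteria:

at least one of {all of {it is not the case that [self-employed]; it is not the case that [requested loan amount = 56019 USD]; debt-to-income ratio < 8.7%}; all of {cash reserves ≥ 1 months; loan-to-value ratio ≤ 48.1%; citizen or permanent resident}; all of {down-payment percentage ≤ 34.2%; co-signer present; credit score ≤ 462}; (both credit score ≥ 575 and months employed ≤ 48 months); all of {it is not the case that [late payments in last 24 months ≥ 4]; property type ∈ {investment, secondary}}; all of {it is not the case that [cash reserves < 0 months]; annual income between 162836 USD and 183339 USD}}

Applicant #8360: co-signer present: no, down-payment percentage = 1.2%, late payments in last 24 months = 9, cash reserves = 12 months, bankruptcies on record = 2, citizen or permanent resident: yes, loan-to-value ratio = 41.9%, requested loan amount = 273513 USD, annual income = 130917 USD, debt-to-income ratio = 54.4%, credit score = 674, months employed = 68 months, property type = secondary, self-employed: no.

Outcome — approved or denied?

Atomic conditions:
  self-employed: no → false
  requested loan amount = 56019 USD: 273513 == 56019 is false
  debt-to-income ratio < 8.7%: 54.4 < 8.7 is false
  cash reserves ≥ 1 months: 12 ≥ 1 is true
  loan-to-value ratio ≤ 48.1%: 41.9 ≤ 48.1 is true
  citizen or permanent resident: yes → true
  down-payment percentage ≤ 34.2%: 1.2 ≤ 34.2 is true
  co-signer present: no → false
  credit score ≤ 462: 674 ≤ 462 is false
  credit score ≥ 575: 674 ≥ 575 is true
  months employed ≤ 48 months: 68 ≤ 48 is false
  late payments in last 24 months ≥ 4: 9 ≥ 4 is true
  property type ∈ {investment, secondary}: secondary is in the set → true
  cash reserves < 0 months: 12 < 0 is false
  annual income between 162836 USD and 183339 USD: 130917 in [162836, 183339] is false
Combine:
[1.1] NOT false = true
[1.2] NOT false = true
[1] true AND true AND false = false
[2] true AND true AND true = true
[3] true AND false AND false = false
[4] true AND false = false
[5.1] NOT true = false
[5] false AND true = false
[6.1] NOT false = true
[6] true AND false = false
[root] false OR true OR false OR false OR false OR false = true
Overall: true → approved

Approved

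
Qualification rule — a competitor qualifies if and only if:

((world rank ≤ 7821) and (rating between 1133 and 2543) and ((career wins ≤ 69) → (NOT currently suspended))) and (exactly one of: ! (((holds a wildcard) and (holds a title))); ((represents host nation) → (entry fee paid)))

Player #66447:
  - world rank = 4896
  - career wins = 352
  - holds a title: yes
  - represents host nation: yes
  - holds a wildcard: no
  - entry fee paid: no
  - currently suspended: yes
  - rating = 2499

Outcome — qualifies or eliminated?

Qualifies

Atomic conditions:
  world rank ≤ 7821: 4896 ≤ 7821 is true
  rating between 1133 and 2543: 2499 in [1133, 2543] is true
  career wins ≤ 69: 352 ≤ 69 is false
  NOT currently suspended: yes → false
  holds a wildcard: no → false
  holds a title: yes → true
  represents host nation: yes → true
  entry fee paid: no → false
Combine:
[1.3] false → false (antecedent false ⇒ implication holds) = true
[1] true AND true AND true = true
[2.1.1] false AND true = false
[2.1] NOT false = true
[2.2] true → false = false
[2] exactly-one(true, false) = true
[root] true AND true = true
Overall: true → qualifies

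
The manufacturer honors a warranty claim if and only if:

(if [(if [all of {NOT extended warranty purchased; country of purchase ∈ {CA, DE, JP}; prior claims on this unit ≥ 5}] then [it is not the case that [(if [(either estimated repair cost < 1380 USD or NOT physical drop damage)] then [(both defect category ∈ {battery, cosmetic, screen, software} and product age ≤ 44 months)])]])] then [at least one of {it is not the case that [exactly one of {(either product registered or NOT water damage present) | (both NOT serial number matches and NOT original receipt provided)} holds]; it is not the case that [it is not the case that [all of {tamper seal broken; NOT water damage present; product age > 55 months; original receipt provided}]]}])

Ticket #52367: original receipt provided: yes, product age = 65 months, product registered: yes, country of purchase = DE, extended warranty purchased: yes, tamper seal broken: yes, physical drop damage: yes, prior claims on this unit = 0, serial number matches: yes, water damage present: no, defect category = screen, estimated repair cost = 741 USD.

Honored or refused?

Atomic conditions:
  NOT extended warranty purchased: yes → false
  country of purchase ∈ {CA, DE, JP}: DE is in the set → true
  prior claims on this unit ≥ 5: 0 ≥ 5 is false
  estimated repair cost < 1380 USD: 741 < 1380 is true
  NOT physical drop damage: yes → false
  defect category ∈ {battery, cosmetic, screen, software}: screen is in the set → true
  product age ≤ 44 months: 65 ≤ 44 is false
  product registered: yes → true
  NOT water damage present: no → true
  NOT serial number matches: yes → false
  NOT original receipt provided: yes → false
  tamper seal broken: yes → true
  product age > 55 months: 65 > 55 is true
  original receipt provided: yes → true
Combine:
[1.1] false AND true AND false = false
[1.2.1.1] true OR false = true
[1.2.1.2] true AND false = false
[1.2.1] true → false = false
[1.2] NOT false = true
[1] false → true (antecedent false ⇒ implication holds) = true
[2.1.1.1] true OR true = true
[2.1.1.2] false AND false = false
[2.1.1] exactly-one(true, false) = true
[2.1] NOT true = false
[2.2.1.1] true AND true AND true AND true = true
[2.2.1] NOT true = false
[2.2] NOT false = true
[2] false OR true = true
[root] true → true = true
Overall: true → honored

Honored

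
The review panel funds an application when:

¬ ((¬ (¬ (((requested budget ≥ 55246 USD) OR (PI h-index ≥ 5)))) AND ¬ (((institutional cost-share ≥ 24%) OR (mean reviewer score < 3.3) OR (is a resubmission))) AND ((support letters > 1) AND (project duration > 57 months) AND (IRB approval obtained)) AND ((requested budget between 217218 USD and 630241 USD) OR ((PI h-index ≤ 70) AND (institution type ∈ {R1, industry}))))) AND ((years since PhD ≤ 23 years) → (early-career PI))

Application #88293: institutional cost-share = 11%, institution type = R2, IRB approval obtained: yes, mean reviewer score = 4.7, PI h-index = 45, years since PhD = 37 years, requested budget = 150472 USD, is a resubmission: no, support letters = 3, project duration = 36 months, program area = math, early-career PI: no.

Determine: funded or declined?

Funded

Atomic conditions:
  requested budget ≥ 55246 USD: 150472 ≥ 55246 is true
  PI h-index ≥ 5: 45 ≥ 5 is true
  institutional cost-share ≥ 24%: 11 ≥ 24 is false
  mean reviewer score < 3.3: 4.7 < 3.3 is false
  is a resubmission: no → false
  support letters > 1: 3 > 1 is true
  project duration > 57 months: 36 > 57 is false
  IRB approval obtained: yes → true
  requested budget between 217218 USD and 630241 USD: 150472 in [217218, 630241] is false
  PI h-index ≤ 70: 45 ≤ 70 is true
  institution type ∈ {R1, industry}: R2 is not in the set → false
  years since PhD ≤ 23 years: 37 ≤ 23 is false
  early-career PI: no → false
Combine:
[1.1.1.1.1] true OR true = true
[1.1.1.1] NOT true = false
[1.1.1] NOT false = true
[1.1.2.1] false OR false OR false = false
[1.1.2] NOT false = true
[1.1.3] true AND false AND true = false
[1.1.4.2] true AND false = false
[1.1.4] false OR false = false
[1.1] true AND true AND false AND false = false
[1] NOT false = true
[2] false → false (antecedent false ⇒ implication holds) = true
[root] true AND true = true
Overall: true → funded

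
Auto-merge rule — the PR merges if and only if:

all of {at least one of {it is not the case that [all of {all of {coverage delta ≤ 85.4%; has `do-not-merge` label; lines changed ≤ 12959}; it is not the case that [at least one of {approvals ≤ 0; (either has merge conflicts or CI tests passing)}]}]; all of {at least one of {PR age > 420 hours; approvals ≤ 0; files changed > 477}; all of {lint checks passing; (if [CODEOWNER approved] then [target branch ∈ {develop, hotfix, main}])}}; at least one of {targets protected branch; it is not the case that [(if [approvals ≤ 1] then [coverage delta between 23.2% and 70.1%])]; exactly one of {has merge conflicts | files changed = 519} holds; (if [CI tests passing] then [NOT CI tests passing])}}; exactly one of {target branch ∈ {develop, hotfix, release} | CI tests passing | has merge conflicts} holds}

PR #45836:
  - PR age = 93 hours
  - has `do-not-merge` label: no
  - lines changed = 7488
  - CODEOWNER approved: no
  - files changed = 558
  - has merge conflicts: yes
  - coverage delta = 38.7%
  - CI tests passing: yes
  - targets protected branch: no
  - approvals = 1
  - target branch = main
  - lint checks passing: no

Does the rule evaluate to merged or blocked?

Atomic conditions:
  coverage delta ≤ 85.4%: 38.7 ≤ 85.4 is true
  has `do-not-merge` label: no → false
  lines changed ≤ 12959: 7488 ≤ 12959 is true
  approvals ≤ 0: 1 ≤ 0 is false
  has merge conflicts: yes → true
  CI tests passing: yes → true
  PR age > 420 hours: 93 > 420 is false
  files changed > 477: 558 > 477 is true
  lint checks passing: no → false
  CODEOWNER approved: no → false
  target branch ∈ {develop, hotfix, main}: main is in the set → true
  targets protected branch: no → false
  approvals ≤ 1: 1 ≤ 1 is true
  coverage delta between 23.2% and 70.1%: 38.7 in [23.2, 70.1] is true
  files changed = 519: 558 == 519 is false
  NOT CI tests passing: yes → false
  target branch ∈ {develop, hotfix, release}: main is not in the set → false
Combine:
[1.1.1.1] true AND false AND true = false
[1.1.1.2.1.2] true OR true = true
[1.1.1.2.1] false OR true = true
[1.1.1.2] NOT true = false
[1.1.1] false AND false = false
[1.1] NOT false = true
[1.2.1] false OR false OR true = true
[1.2.2.2] false → true (antecedent false ⇒ implication holds) = true
[1.2.2] false AND true = false
[1.2] true AND false = false
[1.3.2.1] true → true = true
[1.3.2] NOT true = false
[1.3.3] exactly-one(true, false) = true
[1.3.4] true → false = false
[1.3] false OR false OR true OR false = true
[1] true OR false OR true = true
[2] exactly-one(false, true, true) = false
[root] true AND false = false
Overall: false → blocked

Blocked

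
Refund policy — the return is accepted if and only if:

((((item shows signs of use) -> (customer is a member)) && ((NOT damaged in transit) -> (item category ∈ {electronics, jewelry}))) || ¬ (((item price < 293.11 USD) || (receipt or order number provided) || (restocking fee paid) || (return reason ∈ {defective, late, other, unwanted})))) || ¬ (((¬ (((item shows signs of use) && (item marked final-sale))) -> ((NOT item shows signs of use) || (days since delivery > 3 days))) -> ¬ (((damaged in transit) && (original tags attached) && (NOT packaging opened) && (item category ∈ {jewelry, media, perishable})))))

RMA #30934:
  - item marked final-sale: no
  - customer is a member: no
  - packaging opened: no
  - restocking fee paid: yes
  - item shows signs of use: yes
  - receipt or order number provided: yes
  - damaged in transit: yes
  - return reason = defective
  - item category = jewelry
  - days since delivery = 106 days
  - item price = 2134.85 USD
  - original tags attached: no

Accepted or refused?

Atomic conditions:
  item shows signs of use: yes → true
  customer is a member: no → false
  NOT damaged in transit: yes → false
  item category ∈ {electronics, jewelry}: jewelry is in the set → true
  item price < 293.11 USD: 2134.85 < 293.11 is false
  receipt or order number provided: yes → true
  restocking fee paid: yes → true
  return reason ∈ {defective, late, other, unwanted}: defective is in the set → true
  item marked final-sale: no → false
  NOT item shows signs of use: yes → false
  days since delivery > 3 days: 106 > 3 is true
  damaged in transit: yes → true
  original tags attached: no → false
  NOT packaging opened: no → true
  item category ∈ {jewelry, media, perishable}: jewelry is in the set → true
Combine:
[1.1.1] true → false = false
[1.1.2] false → true (antecedent false ⇒ implication holds) = true
[1.1] false AND true = false
[1.2.1] false OR true OR true OR true = true
[1.2] NOT true = false
[1] false OR false = false
[2.1.1.1.1] true AND false = false
[2.1.1.1] NOT false = true
[2.1.1.2] false OR true = true
[2.1.1] true → true = true
[2.1.2.1] true AND false AND true AND true = false
[2.1.2] NOT false = true
[2.1] true → true = true
[2] NOT true = false
[root] false OR false = false
Overall: false → refused

Refused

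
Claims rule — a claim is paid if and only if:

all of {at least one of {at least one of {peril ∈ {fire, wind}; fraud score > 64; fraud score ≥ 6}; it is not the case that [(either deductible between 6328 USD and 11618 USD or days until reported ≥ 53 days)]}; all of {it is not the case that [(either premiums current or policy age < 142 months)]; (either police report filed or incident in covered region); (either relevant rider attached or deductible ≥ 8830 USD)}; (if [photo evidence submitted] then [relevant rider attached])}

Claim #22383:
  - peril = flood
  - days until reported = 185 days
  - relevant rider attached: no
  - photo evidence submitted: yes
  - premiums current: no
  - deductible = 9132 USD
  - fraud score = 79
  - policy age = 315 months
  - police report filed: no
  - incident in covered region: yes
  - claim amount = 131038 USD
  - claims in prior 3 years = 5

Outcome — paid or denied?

Denied

Atomic conditions:
  peril ∈ {fire, wind}: flood is not in the set → false
  fraud score > 64: 79 > 64 is true
  fraud score ≥ 6: 79 ≥ 6 is true
  deductible between 6328 USD and 11618 USD: 9132 in [6328, 11618] is true
  days until reported ≥ 53 days: 185 ≥ 53 is true
  premiums current: no → false
  policy age < 142 months: 315 < 142 is false
  police report filed: no → false
  incident in covered region: yes → true
  relevant rider attached: no → false
  deductible ≥ 8830 USD: 9132 ≥ 8830 is true
  photo evidence submitted: yes → true
Combine:
[1.1] false OR true OR true = true
[1.2.1] true OR true = true
[1.2] NOT true = false
[1] true OR false = true
[2.1.1] false OR false = false
[2.1] NOT false = true
[2.2] false OR true = true
[2.3] false OR true = true
[2] true AND true AND true = true
[3] true → false = false
[root] true AND true AND false = false
Overall: false → denied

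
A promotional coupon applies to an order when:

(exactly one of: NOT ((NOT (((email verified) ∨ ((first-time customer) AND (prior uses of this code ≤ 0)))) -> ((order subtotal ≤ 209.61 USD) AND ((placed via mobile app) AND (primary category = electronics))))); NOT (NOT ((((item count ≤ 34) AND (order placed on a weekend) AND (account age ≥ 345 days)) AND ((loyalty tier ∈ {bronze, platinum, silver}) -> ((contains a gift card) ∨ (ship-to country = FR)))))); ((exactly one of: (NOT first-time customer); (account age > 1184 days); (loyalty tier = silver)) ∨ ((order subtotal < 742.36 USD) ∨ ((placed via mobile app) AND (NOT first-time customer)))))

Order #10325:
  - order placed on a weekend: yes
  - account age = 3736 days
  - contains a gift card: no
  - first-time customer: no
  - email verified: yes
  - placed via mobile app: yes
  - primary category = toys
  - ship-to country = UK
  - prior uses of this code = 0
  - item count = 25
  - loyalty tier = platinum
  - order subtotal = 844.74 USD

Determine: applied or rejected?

Atomic conditions:
  email verified: yes → true
  first-time customer: no → false
  prior uses of this code ≤ 0: 0 ≤ 0 is true
  order subtotal ≤ 209.61 USD: 844.74 ≤ 209.61 is false
  placed via mobile app: yes → true
  primary category = electronics: toys == electronics is false
  item count ≤ 34: 25 ≤ 34 is true
  order placed on a weekend: yes → true
  account age ≥ 345 days: 3736 ≥ 345 is true
  loyalty tier ∈ {bronze, platinum, silver}: platinum is in the set → true
  contains a gift card: no → false
  ship-to country = FR: UK == FR is false
  NOT first-time customer: no → true
  account age > 1184 days: 3736 > 1184 is true
  loyalty tier = silver: platinum == silver is false
  order subtotal < 742.36 USD: 844.74 < 742.36 is false
Combine:
[1.1.1.1.2] false AND true = false
[1.1.1.1] true OR false = true
[1.1.1] NOT true = false
[1.1.2.2] true AND false = false
[1.1.2] false AND false = false
[1.1] false → false (antecedent false ⇒ implication holds) = true
[1] NOT true = false
[2.1.1.1] true AND true AND true = true
[2.1.1.2.2] false OR false = false
[2.1.1.2] true → false = false
[2.1.1] true AND false = false
[2.1] NOT false = true
[2] NOT true = false
[3.1] exactly-one(true, true, false) = false
[3.2.2] true AND true = true
[3.2] false OR true = true
[3] false OR true = true
[root] exactly-one(false, false, true) = true
Overall: true → applied

Applied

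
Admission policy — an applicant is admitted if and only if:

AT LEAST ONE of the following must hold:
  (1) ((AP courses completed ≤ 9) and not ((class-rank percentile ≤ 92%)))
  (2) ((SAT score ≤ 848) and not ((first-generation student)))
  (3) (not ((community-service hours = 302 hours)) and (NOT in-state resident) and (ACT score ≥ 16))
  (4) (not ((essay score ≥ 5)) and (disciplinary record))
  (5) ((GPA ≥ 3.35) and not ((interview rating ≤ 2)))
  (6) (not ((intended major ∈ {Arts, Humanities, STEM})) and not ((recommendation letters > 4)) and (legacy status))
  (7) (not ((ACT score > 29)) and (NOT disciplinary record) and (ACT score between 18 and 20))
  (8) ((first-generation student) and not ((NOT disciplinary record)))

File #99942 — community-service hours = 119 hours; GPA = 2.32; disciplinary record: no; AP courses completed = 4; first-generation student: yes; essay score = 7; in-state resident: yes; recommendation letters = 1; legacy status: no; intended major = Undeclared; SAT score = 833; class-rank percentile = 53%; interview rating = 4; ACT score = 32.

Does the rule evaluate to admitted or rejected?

Rejected

Atomic conditions:
  AP courses completed ≤ 9: 4 ≤ 9 is true
  class-rank percentile ≤ 92%: 53 ≤ 92 is true
  SAT score ≤ 848: 833 ≤ 848 is true
  first-generation student: yes → true
  community-service hours = 302 hours: 119 == 302 is false
  NOT in-state resident: yes → false
  ACT score ≥ 16: 32 ≥ 16 is true
  essay score ≥ 5: 7 ≥ 5 is true
  disciplinary record: no → false
  GPA ≥ 3.35: 2.32 ≥ 3.35 is false
  interview rating ≤ 2: 4 ≤ 2 is false
  intended major ∈ {Arts, Humanities, STEM}: Undeclared is not in the set → false
  recommendation letters > 4: 1 > 4 is false
  legacy status: no → false
  ACT score > 29: 32 > 29 is true
  NOT disciplinary record: no → true
  ACT score between 18 and 20: 32 in [18, 20] is false
Combine:
[1.2] NOT true = false
[1] true AND false = false
[2.2] NOT true = false
[2] true AND false = false
[3.1] NOT false = true
[3] true AND false AND true = false
[4.1] NOT true = false
[4] false AND false = false
[5.2] NOT false = true
[5] false AND true = false
[6.1] NOT false = true
[6.2] NOT false = true
[6] true AND true AND false = false
[7.1] NOT true = false
[7] false AND true AND false = false
[8.2] NOT true = false
[8] true AND false = false
[root] false OR false OR false OR false OR false OR false OR false OR false = false
Overall: false → rejected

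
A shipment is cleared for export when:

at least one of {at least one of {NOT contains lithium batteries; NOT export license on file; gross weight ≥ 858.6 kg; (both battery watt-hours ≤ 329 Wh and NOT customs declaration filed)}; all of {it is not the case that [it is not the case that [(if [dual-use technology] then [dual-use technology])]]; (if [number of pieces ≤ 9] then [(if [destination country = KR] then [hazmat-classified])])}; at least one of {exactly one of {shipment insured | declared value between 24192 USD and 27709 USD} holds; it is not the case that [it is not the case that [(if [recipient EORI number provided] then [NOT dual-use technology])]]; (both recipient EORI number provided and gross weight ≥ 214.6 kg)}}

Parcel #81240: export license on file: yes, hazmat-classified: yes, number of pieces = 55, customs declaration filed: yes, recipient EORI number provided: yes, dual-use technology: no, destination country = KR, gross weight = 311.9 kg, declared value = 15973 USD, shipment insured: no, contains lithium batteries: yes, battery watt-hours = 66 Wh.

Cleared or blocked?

Atomic conditions:
  NOT contains lithium batteries: yes → false
  NOT export license on file: yes → false
  gross weight ≥ 858.6 kg: 311.9 ≥ 858.6 is false
  battery watt-hours ≤ 329 Wh: 66 ≤ 329 is true
  NOT customs declaration filed: yes → false
  dual-use technology: no → false
  number of pieces ≤ 9: 55 ≤ 9 is false
  destination country = KR: KR == KR is true
  hazmat-classified: yes → true
  shipment insured: no → false
  declared value between 24192 USD and 27709 USD: 15973 in [24192, 27709] is false
  recipient EORI number provided: yes → true
  NOT dual-use technology: no → true
  gross weight ≥ 214.6 kg: 311.9 ≥ 214.6 is true
Combine:
[1.4] true AND false = false
[1] false OR false OR false OR false = false
[2.1.1.1] false → false (antecedent false ⇒ implication holds) = true
[2.1.1] NOT true = false
[2.1] NOT false = true
[2.2.2] true → true = true
[2.2] false → true (antecedent false ⇒ implication holds) = true
[2] true AND true = true
[3.1] exactly-one(false, false) = false
[3.2.1.1] true → true = true
[3.2.1] NOT true = false
[3.2] NOT false = true
[3.3] true AND true = true
[3] false OR true OR true = true
[root] false OR true OR true = true
Overall: true → cleared

Cleared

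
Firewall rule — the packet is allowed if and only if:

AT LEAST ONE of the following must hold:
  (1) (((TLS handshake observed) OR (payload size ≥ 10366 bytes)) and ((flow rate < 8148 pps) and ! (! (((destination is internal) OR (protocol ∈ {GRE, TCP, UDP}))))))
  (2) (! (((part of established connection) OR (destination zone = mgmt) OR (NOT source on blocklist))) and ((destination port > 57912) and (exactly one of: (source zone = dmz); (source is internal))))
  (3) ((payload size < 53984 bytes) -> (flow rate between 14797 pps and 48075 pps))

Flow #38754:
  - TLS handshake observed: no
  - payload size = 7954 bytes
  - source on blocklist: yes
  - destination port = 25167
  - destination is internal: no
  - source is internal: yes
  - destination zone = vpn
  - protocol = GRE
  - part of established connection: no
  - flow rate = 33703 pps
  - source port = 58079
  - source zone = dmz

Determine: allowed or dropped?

Atomic conditions:
  TLS handshake observed: no → false
  payload size ≥ 10366 bytes: 7954 ≥ 10366 is false
  flow rate < 8148 pps: 33703 < 8148 is false
  destination is internal: no → false
  protocol ∈ {GRE, TCP, UDP}: GRE is in the set → true
  part of established connection: no → false
  destination zone = mgmt: vpn == mgmt is false
  NOT source on blocklist: yes → false
  destination port > 57912: 25167 > 57912 is false
  source zone = dmz: dmz == dmz is true
  source is internal: yes → true
  payload size < 53984 bytes: 7954 < 53984 is true
  flow rate between 14797 pps and 48075 pps: 33703 in [14797, 48075] is true
Combine:
[1.1] false OR false = false
[1.2.2.1.1] false OR true = true
[1.2.2.1] NOT true = false
[1.2.2] NOT false = true
[1.2] false AND true = false
[1] false AND false = false
[2.1.1] false OR false OR false = false
[2.1] NOT false = true
[2.2.2] exactly-one(true, true) = false
[2.2] false AND false = false
[2] true AND false = false
[3] true → true = true
[root] false OR false OR true = true
Overall: true → allowed

Allowed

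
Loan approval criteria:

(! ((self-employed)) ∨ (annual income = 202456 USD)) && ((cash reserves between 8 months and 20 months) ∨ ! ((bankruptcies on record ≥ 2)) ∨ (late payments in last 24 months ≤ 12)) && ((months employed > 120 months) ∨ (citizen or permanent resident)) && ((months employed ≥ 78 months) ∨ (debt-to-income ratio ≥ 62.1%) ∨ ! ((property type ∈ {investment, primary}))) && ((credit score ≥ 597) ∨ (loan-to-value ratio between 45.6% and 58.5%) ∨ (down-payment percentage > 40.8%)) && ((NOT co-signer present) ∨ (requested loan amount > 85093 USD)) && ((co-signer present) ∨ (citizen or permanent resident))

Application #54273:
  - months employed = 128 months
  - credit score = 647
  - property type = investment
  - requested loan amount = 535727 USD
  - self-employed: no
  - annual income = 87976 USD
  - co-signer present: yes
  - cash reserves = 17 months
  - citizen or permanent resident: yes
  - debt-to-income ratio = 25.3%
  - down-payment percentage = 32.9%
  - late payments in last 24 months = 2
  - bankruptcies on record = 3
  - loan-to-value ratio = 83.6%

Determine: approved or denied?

Approved

Atomic conditions:
  self-employed: no → false
  annual income = 202456 USD: 87976 == 202456 is false
  cash reserves between 8 months and 20 months: 17 in [8, 20] is true
  bankruptcies on record ≥ 2: 3 ≥ 2 is true
  late payments in last 24 months ≤ 12: 2 ≤ 12 is true
  months employed > 120 months: 128 > 120 is true
  citizen or permanent resident: yes → true
  months employed ≥ 78 months: 128 ≥ 78 is true
  debt-to-income ratio ≥ 62.1%: 25.3 ≥ 62.1 is false
  property type ∈ {investment, primary}: investment is in the set → true
  credit score ≥ 597: 647 ≥ 597 is true
  loan-to-value ratio between 45.6% and 58.5%: 83.6 in [45.6, 58.5] is false
  down-payment percentage > 40.8%: 32.9 > 40.8 is false
  NOT co-signer present: yes → false
  requested loan amount > 85093 USD: 535727 > 85093 is true
  co-signer present: yes → true
Combine:
[1.1] NOT false = true
[1] true OR false = true
[2.2] NOT true = false
[2] true OR false OR true = true
[3] true OR true = true
[4.3] NOT true = false
[4] true OR false OR false = true
[5] true OR false OR false = true
[6] false OR true = true
[7] true OR true = true
[root] true AND true AND true AND true AND true AND true AND true = true
Overall: true → approved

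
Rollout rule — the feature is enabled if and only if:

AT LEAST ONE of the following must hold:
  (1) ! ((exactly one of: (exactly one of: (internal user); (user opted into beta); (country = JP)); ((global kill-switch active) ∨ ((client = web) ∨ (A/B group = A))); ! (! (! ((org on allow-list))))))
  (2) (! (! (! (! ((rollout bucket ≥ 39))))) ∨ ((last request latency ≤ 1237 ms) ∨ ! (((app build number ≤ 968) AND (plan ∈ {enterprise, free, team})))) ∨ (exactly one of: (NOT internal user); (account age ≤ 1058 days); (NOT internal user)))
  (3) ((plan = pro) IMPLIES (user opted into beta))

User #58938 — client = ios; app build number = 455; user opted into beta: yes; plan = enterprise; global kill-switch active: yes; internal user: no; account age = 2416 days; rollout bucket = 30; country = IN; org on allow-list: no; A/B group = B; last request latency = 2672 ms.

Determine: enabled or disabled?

Atomic conditions:
  internal user: no → false
  user opted into beta: yes → true
  country = JP: IN == JP is false
  global kill-switch active: yes → true
  client = web: ios == web is false
  A/B group = A: B == A is false
  org on allow-list: no → false
  rollout bucket ≥ 39: 30 ≥ 39 is false
  last request latency ≤ 1237 ms: 2672 ≤ 1237 is false
  app build number ≤ 968: 455 ≤ 968 is true
  plan ∈ {enterprise, free, team}: enterprise is in the set → true
  NOT internal user: no → true
  account age ≤ 1058 days: 2416 ≤ 1058 is false
  plan = pro: enterprise == pro is false
Combine:
[1.1.1] exactly-one(false, true, false) = true
[1.1.2.2] false OR false = false
[1.1.2] true OR false = true
[1.1.3.1.1] NOT false = true
[1.1.3.1] NOT true = false
[1.1.3] NOT false = true
[1.1] exactly-one(true, true, true) = false
[1] NOT false = true
[2.1.1.1.1] NOT false = true
[2.1.1.1] NOT true = false
[2.1.1] NOT false = true
[2.1] NOT true = false
[2.2.2.1] true AND true = true
[2.2.2] NOT true = false
[2.2] false OR false = false
[2.3] exactly-one(true, false, true) = false
[2] false OR false OR false = false
[3] false → true (antecedent false ⇒ implication holds) = true
[root] true OR false OR true = true
Overall: true → enabled

Enabled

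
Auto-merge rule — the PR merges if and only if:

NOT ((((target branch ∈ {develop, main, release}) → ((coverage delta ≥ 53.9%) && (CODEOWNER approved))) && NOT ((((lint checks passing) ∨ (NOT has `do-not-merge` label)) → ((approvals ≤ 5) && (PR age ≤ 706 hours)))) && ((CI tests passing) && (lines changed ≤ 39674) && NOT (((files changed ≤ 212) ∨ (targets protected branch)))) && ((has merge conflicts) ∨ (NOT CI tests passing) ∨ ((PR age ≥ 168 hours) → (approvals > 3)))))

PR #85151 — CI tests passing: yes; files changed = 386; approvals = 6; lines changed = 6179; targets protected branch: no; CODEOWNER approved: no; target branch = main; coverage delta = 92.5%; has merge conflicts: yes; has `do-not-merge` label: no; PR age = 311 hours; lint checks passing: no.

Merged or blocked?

Merged

Atomic conditions:
  target branch ∈ {develop, main, release}: main is in the set → true
  coverage delta ≥ 53.9%: 92.5 ≥ 53.9 is true
  CODEOWNER approved: no → false
  lint checks passing: no → false
  NOT has `do-not-merge` label: no → true
  approvals ≤ 5: 6 ≤ 5 is false
  PR age ≤ 706 hours: 311 ≤ 706 is true
  CI tests passing: yes → true
  lines changed ≤ 39674: 6179 ≤ 39674 is true
  files changed ≤ 212: 386 ≤ 212 is false
  targets protected branch: no → false
  has merge conflicts: yes → true
  NOT CI tests passing: yes → false
  PR age ≥ 168 hours: 311 ≥ 168 is true
  approvals > 3: 6 > 3 is true
Combine:
[1.1.2] true AND false = false
[1.1] true → false = false
[1.2.1.1] false OR true = true
[1.2.1.2] false AND true = false
[1.2.1] true → false = false
[1.2] NOT false = true
[1.3.3.1] false OR false = false
[1.3.3] NOT false = true
[1.3] true AND true AND true = true
[1.4.3] true → true = true
[1.4] true OR false OR true = true
[1] false AND true AND true AND true = false
[root] NOT false = true
Overall: true → merged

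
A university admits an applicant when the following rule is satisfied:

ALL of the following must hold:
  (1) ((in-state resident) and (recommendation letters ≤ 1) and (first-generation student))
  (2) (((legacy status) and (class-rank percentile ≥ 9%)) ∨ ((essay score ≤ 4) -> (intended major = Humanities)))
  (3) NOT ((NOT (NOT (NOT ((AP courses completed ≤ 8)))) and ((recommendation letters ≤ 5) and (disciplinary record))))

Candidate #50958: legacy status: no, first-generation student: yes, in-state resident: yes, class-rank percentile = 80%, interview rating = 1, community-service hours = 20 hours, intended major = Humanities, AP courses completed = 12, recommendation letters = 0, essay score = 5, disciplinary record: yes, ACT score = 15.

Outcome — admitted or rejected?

Atomic conditions:
  in-state resident: yes → true
  recommendation letters ≤ 1: 0 ≤ 1 is true
  first-generation student: yes → true
  legacy status: no → false
  class-rank percentile ≥ 9%: 80 ≥ 9 is true
  essay score ≤ 4: 5 ≤ 4 is false
  intended major = Humanities: Humanities == Humanities is true
  AP courses completed ≤ 8: 12 ≤ 8 is false
  recommendation letters ≤ 5: 0 ≤ 5 is true
  disciplinary record: yes → true
Combine:
[1] true AND true AND true = true
[2.1] false AND true = false
[2.2] false → true (antecedent false ⇒ implication holds) = true
[2] false OR true = true
[3.1.1.1.1] NOT false = true
[3.1.1.1] NOT true = false
[3.1.1] NOT false = true
[3.1.2] true AND true = true
[3.1] true AND true = true
[3] NOT true = false
[root] true AND true AND false = false
Overall: false → rejected

Rejected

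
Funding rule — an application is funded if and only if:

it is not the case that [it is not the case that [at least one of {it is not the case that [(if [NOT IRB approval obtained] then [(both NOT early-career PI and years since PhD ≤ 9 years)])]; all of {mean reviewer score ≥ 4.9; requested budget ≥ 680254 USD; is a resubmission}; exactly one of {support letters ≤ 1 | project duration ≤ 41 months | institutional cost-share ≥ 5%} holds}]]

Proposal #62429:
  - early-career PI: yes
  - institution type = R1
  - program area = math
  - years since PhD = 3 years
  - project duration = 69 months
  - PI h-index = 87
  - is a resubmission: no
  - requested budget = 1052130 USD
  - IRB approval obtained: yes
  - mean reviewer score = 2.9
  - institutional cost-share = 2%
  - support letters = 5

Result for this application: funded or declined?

Atomic conditions:
  NOT IRB approval obtained: yes → false
  NOT early-career PI: yes → false
  years since PhD ≤ 9 years: 3 ≤ 9 is true
  mean reviewer score ≥ 4.9: 2.9 ≥ 4.9 is false
  requested budget ≥ 680254 USD: 1052130 ≥ 680254 is true
  is a resubmission: no → false
  support letters ≤ 1: 5 ≤ 1 is false
  project duration ≤ 41 months: 69 ≤ 41 is false
  institutional cost-share ≥ 5%: 2 ≥ 5 is false
Combine:
[1.1.1.1.2] false AND true = false
[1.1.1.1] false → false (antecedent false ⇒ implication holds) = true
[1.1.1] NOT true = false
[1.1.2] false AND true AND false = false
[1.1.3] exactly-one(false, false, false) = false
[1.1] false OR false OR false = false
[1] NOT false = true
[root] NOT true = false
Overall: false → declined

Declined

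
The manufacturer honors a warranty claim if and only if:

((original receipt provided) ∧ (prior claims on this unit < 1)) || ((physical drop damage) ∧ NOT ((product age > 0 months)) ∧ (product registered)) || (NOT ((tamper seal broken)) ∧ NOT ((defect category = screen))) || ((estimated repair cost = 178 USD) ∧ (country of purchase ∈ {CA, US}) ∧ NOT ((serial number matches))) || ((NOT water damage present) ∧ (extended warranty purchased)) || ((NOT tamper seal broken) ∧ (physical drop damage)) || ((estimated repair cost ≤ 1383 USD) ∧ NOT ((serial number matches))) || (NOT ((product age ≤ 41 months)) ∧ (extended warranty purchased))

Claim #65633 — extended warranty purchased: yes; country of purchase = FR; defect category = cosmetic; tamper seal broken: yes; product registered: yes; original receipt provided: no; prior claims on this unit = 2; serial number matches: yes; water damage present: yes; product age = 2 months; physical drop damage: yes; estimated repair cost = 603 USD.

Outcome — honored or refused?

Atomic conditions:
  original receipt provided: no → false
  prior claims on this unit < 1: 2 < 1 is false
  physical drop damage: yes → true
  product age > 0 months: 2 > 0 is true
  product registered: yes → true
  tamper seal broken: yes → true
  defect category = screen: cosmetic == screen is false
  estimated repair cost = 178 USD: 603 == 178 is false
  country of purchase ∈ {CA, US}: FR is not in the set → false
  serial number matches: yes → true
  NOT water damage present: yes → false
  extended warranty purchased: yes → true
  NOT tamper seal broken: yes → false
  estimated repair cost ≤ 1383 USD: 603 ≤ 1383 is true
  product age ≤ 41 months: 2 ≤ 41 is true
Combine:
[1] false AND false = false
[2.2] NOT true = false
[2] true AND false AND true = false
[3.1] NOT true = false
[3.2] NOT false = true
[3] false AND true = false
[4.3] NOT true = false
[4] false AND false AND false = false
[5] false AND true = false
[6] false AND true = false
[7.2] NOT true = false
[7] true AND false = false
[8.1] NOT true = false
[8] false AND true = false
[root] false OR false OR false OR false OR false OR false OR false OR false = false
Overall: false → refused

Refused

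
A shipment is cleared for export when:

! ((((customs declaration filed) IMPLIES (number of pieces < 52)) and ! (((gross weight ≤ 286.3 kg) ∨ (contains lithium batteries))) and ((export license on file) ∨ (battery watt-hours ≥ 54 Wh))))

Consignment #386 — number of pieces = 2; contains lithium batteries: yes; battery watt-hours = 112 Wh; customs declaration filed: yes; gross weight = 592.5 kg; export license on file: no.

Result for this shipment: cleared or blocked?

Atomic conditions:
  customs declaration filed: yes → true
  number of pieces < 52: 2 < 52 is true
  gross weight ≤ 286.3 kg: 592.5 ≤ 286.3 is false
  contains lithium batteries: yes → true
  export license on file: no → false
  battery watt-hours ≥ 54 Wh: 112 ≥ 54 is true
Combine:
[1.1] true → true = true
[1.2.1] false OR true = true
[1.2] NOT true = false
[1.3] false OR true = true
[1] true AND false AND true = false
[root] NOT false = true
Overall: true → cleared

Cleared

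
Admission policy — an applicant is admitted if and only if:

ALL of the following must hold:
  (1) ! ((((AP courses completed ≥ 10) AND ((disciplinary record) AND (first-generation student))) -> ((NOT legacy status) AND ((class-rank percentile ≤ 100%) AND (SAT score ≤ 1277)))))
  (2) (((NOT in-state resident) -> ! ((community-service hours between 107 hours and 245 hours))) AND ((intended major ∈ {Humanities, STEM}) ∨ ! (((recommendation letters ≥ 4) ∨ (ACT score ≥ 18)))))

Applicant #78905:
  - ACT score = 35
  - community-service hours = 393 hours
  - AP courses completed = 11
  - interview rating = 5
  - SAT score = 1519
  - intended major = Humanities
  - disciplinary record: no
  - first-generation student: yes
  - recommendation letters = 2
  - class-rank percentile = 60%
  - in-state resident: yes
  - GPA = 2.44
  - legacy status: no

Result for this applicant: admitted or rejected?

Atomic conditions:
  AP courses completed ≥ 10: 11 ≥ 10 is true
  disciplinary record: no → false
  first-generation student: yes → true
  NOT legacy status: no → true
  class-rank percentile ≤ 100%: 60 ≤ 100 is true
  SAT score ≤ 1277: 1519 ≤ 1277 is false
  NOT in-state resident: yes → false
  community-service hours between 107 hours and 245 hours: 393 in [107, 245] is false
  intended major ∈ {Humanities, STEM}: Humanities is in the set → true
  recommendation letters ≥ 4: 2 ≥ 4 is false
  ACT score ≥ 18: 35 ≥ 18 is true
Combine:
[1.1.1.2] false AND true = false
[1.1.1] true AND false = false
[1.1.2.2] true AND false = false
[1.1.2] true AND false = false
[1.1] false → false (antecedent false ⇒ implication holds) = true
[1] NOT true = false
[2.1.2] NOT false = true
[2.1] false → true (antecedent false ⇒ implication holds) = true
[2.2.2.1] false OR true = true
[2.2.2] NOT true = false
[2.2] true OR false = true
[2] true AND true = true
[root] false AND true = false
Overall: false → rejected

Rejected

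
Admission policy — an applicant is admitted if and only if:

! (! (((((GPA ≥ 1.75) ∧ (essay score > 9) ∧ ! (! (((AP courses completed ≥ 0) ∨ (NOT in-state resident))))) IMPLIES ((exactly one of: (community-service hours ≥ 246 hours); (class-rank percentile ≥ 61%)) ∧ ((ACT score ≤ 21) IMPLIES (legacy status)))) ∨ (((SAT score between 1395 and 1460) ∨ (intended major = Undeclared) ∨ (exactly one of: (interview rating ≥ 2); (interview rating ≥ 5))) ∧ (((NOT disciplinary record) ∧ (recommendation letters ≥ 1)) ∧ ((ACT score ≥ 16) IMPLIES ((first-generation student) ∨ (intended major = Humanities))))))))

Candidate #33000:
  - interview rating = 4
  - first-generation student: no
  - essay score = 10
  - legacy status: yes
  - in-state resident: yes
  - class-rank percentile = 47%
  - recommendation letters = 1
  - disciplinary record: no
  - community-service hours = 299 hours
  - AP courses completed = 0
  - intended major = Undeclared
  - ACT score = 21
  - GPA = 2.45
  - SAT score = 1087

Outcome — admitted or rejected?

Admitted

Atomic conditions:
  GPA ≥ 1.75: 2.45 ≥ 1.75 is true
  essay score > 9: 10 > 9 is true
  AP courses completed ≥ 0: 0 ≥ 0 is true
  NOT in-state resident: yes → false
  community-service hours ≥ 246 hours: 299 ≥ 246 is true
  class-rank percentile ≥ 61%: 47 ≥ 61 is false
  ACT score ≤ 21: 21 ≤ 21 is true
  legacy status: yes → true
  SAT score between 1395 and 1460: 1087 in [1395, 1460] is false
  intended major = Undeclared: Undeclared == Undeclared is true
  interview rating ≥ 2: 4 ≥ 2 is true
  interview rating ≥ 5: 4 ≥ 5 is false
  NOT disciplinary record: no → true
  recommendation letters ≥ 1: 1 ≥ 1 is true
  ACT score ≥ 16: 21 ≥ 16 is true
  first-generation student: no → false
  intended major = Humanities: Undeclared == Humanities is false
Combine:
[1.1.1.1.3.1.1] true OR false = true
[1.1.1.1.3.1] NOT true = false
[1.1.1.1.3] NOT false = true
[1.1.1.1] true AND true AND true = true
[1.1.1.2.1] exactly-one(true, false) = true
[1.1.1.2.2] true → true = true
[1.1.1.2] true AND true = true
[1.1.1] true → true = true
[1.1.2.1.3] exactly-one(true, false) = true
[1.1.2.1] false OR true OR true = true
[1.1.2.2.1] true AND true = true
[1.1.2.2.2.2] false OR false = false
[1.1.2.2.2] true → false = false
[1.1.2.2] true AND false = false
[1.1.2] true AND false = false
[1.1] true OR false = true
[1] NOT true = false
[root] NOT false = true
Overall: true → admitted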